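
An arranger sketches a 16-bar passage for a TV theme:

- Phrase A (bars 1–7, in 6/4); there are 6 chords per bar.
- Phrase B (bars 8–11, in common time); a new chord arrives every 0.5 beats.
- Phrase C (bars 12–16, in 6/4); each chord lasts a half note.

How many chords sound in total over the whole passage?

89 chords

A has 42 beats and chords last 1 each, so 42 chords.
B has 16 beats and chords last 0.5 each, so 32 chords.
C has 30 beats and chords last 2 each, so 15 chords.
Total: 42 + 32 + 15 = 89.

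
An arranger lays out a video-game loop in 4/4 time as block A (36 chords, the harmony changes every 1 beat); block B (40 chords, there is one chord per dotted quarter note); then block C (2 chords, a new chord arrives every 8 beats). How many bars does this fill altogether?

28 bars

A: 36 × 1 = 36 beats = 9 bars.
B: 40 × 1.5 = 60 beats = 15 bars.
C: 2 × 8 = 16 beats = 4 bars.
Total: 9 + 15 + 4 = 28 bars.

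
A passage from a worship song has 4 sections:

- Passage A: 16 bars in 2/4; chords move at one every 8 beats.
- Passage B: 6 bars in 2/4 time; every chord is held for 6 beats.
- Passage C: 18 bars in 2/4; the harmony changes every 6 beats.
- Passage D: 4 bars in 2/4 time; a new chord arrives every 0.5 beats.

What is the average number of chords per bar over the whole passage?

7/11 chords per bar

A: 16 bars of 2 beats is 32 beats; at 8 beats each that's 4 chords.
B: 6 bars of 2 beats is 12 beats; at 6 beats each that's 2 chords.
C: 18 bars of 2 beats is 36 beats; at 6 beats each that's 6 chords.
D: 4 bars of 2 beats is 8 beats; at 0.5 beats each that's 16 chords.
Overall: 28 chords over 44 bars → 28/44 = 7/11 chords per bar.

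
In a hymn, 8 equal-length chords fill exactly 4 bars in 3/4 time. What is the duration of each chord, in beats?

1.5 beats

4 bars × 3 beats/bar = 12 beats total.
12 beats ÷ 8 chords = 1.5 beats per chord.
(That is a dotted quarter note.)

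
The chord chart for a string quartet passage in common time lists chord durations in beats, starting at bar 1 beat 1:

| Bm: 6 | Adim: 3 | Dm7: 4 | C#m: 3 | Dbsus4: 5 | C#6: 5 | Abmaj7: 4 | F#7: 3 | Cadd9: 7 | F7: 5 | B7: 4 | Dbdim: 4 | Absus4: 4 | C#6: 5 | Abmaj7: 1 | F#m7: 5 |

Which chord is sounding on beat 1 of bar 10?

Cadd9

Beat 1 of bar 10 is beat (10−1)×4 + 1 = 37 overall.
Running totals: Bm ends at 6, Adim ends at 9, Dm7 ends at 13, C#m ends at 16, Dbsus4 ends at 21, C#6 ends at 26, Abmaj7 ends at 30, F#7 ends at 33, Cadd9 ends at 40.
Beat 37 falls within Cadd9.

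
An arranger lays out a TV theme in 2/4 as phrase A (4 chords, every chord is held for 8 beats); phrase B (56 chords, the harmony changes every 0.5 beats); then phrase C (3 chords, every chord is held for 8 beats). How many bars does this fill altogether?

42 bars

A: 4 × 8 = 32 beats = 16 bars.
B: 56 × 0.5 = 28 beats = 14 bars.
C: 3 × 8 = 24 beats = 12 bars.
Total: 16 + 14 + 12 = 42 bars.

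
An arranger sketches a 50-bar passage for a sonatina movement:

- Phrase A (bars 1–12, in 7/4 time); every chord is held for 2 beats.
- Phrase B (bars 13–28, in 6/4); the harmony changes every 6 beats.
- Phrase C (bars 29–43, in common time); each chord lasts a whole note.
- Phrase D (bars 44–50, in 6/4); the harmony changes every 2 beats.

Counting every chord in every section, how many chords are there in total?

94 chords

A has 84 beats and chords last 2 each, so 42 chords.
B has 96 beats and chords last 6 each, so 16 chords.
C has 60 beats and chords last 4 each, so 15 chords.
D has 42 beats and chords last 2 each, so 21 chords.
Total: 42 + 16 + 15 + 21 = 94.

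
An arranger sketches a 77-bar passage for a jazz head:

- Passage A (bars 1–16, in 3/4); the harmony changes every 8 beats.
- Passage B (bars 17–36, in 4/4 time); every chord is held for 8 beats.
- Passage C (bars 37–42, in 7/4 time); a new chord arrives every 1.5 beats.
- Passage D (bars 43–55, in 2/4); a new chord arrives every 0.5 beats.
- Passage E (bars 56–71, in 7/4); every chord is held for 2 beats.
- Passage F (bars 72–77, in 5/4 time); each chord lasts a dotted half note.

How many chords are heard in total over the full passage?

A has 48 beats and chords last 8 each, so 6 chords.
B has 80 beats and chords last 8 each, so 10 chords.
C has 42 beats and chords last 1.5 each, so 28 chords.
D has 26 beats and chords last 0.5 each, so 52 chords.
E has 112 beats and chords last 2 each, so 56 chords.
F has 30 beats and chords last 3 each, so 10 chords.
Total: 6 + 10 + 28 + 52 + 56 + 10 = 162.

162 chords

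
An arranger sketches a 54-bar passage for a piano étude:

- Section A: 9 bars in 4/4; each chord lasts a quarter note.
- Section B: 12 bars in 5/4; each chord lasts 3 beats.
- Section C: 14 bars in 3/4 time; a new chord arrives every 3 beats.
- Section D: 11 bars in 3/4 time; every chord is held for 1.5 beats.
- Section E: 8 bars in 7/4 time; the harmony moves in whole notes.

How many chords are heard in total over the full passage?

106 chords

A: 9 bars × 4 beats = 36 beats; 1 beat/chord → 36 chords.
B: 12 bars × 5 beats = 60 beats; 3 beats/chord → 20 chords.
C: 14 bars × 3 beats = 42 beats; 3 beats/chord → 14 chords.
D: 11 bars × 3 beats = 33 beats; 1.5 beats/chord → 22 chords.
E: 8 bars × 7 beats = 56 beats; 4 beats/chord → 14 chords.
Total: 36 + 20 + 14 + 22 + 14 = 106.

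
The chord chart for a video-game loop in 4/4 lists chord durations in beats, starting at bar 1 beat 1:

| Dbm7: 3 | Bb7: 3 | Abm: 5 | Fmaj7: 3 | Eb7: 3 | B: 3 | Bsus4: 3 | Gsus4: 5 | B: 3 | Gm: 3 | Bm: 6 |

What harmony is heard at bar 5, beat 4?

Beat 4 of bar 5 is beat (5−1)×4 + 4 = 20 overall.
Running totals: Dbm7 ends at 3, Bb7 ends at 6, Abm ends at 11, Fmaj7 ends at 14, Eb7 ends at 17, B ends at 20.
Beat 20 falls within B.

B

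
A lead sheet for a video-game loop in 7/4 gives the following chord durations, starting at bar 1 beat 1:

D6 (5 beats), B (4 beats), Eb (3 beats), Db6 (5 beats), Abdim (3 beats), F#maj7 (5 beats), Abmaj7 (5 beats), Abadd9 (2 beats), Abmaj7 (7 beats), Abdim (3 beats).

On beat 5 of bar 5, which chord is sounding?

Abmaj7

Beat 5 of bar 5 is beat (5−1)×7 + 5 = 33 overall.
Running totals: D6 ends at 5, B ends at 9, Eb ends at 12, Db6 ends at 17, Abdim ends at 20, F#maj7 ends at 25, Abmaj7 ends at 30, Abadd9 ends at 32, Abmaj7 ends at 39.
Beat 33 falls within Abmaj7.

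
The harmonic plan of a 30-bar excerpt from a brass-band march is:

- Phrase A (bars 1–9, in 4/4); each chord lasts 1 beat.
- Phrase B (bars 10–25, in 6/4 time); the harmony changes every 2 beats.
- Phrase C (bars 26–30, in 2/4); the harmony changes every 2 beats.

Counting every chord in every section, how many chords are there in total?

A: 9 bars × 4 beats = 36 beats; 1 beat/chord → 36 chords.
B: 16 bars × 6 beats = 96 beats; 2 beats/chord → 48 chords.
C: 5 bars × 2 beats = 10 beats; 2 beats/chord → 5 chords.
Total: 36 + 48 + 5 = 89.

89 chords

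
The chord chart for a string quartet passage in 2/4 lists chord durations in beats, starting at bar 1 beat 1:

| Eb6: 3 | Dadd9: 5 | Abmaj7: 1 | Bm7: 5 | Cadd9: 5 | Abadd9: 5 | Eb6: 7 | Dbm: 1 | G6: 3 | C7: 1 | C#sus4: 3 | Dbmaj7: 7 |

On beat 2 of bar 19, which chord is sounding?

Beat 2 of bar 19 is beat (19−1)×2 + 2 = 38 overall.
Running totals: Eb6 ends at 3, Dadd9 ends at 8, Abmaj7 ends at 9, Bm7 ends at 14, Cadd9 ends at 19, Abadd9 ends at 24, Eb6 ends at 31, Dbm ends at 32, G6 ends at 35, C7 ends at 36, C#sus4 ends at 39.
Beat 38 falls within C#sus4.

C#sus4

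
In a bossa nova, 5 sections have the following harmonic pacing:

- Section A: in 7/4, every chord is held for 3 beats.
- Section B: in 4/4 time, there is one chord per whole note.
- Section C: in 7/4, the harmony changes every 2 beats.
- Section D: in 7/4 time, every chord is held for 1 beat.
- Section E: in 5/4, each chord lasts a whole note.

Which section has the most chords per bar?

A: 7 beats/bar ÷ 3 beats/chord = 7/3 chords/bar.
B: 4 beats/bar ÷ 4 beats/chord = 1 chord/bar.
C: 7 beats/bar ÷ 2 beats/chord = 3.5 chords/bar.
D: 7 beats/bar ÷ 1 beat/chord = 7 chords/bar.
E: 5 beats/bar ÷ 4 beats/chord = 1.25 chords/bar.
Fastest is D at 7 chords/bar.

Section D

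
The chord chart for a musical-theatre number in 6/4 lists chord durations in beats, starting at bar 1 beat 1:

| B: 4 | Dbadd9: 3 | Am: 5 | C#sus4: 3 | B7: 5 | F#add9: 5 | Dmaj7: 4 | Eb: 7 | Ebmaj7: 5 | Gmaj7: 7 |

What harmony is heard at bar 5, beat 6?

Eb

Beat 6 of bar 5 is beat (5−1)×6 + 6 = 30 overall.
Running totals: B ends at 4, Dbadd9 ends at 7, Am ends at 12, C#sus4 ends at 15, B7 ends at 20, F#add9 ends at 25, Dmaj7 ends at 29, Eb ends at 36.
Beat 30 falls within Eb.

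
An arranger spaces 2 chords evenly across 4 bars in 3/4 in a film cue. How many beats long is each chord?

4 bars × 3 beats/bar = 12 beats total.
12 beats ÷ 2 chords = 6 beats per chord.

6 beats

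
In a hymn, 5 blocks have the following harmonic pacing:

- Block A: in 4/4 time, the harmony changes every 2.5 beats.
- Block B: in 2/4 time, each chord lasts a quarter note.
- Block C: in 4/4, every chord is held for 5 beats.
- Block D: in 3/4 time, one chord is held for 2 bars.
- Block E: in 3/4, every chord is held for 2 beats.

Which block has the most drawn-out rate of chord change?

A: 4/2.5 = 1.6 chords/bar.
B: 2/1 = 2 chords/bar.
C: 4/5 = 0.8 chords/bar.
D: 3/6 = 0.5 chords/bar.
E: 3/2 = 1.5 chords/bar.
Slowest is D at 0.5 chords/bar.

Block D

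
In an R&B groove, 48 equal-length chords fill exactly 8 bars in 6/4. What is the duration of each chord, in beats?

8 bars × 6 beats/bar = 48 beats total.
48 beats ÷ 48 chords = 1 beats per chord.
(That is a quarter note.)

1 beat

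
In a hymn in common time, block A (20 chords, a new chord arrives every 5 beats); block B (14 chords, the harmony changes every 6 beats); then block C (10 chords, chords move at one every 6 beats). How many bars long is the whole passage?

61 bars

A: 20 × 5 = 100 beats = 25 bars.
B: 14 × 6 = 84 beats = 21 bars.
C: 10 × 6 = 60 beats = 15 bars.
Total: 25 + 21 + 15 = 61 bars.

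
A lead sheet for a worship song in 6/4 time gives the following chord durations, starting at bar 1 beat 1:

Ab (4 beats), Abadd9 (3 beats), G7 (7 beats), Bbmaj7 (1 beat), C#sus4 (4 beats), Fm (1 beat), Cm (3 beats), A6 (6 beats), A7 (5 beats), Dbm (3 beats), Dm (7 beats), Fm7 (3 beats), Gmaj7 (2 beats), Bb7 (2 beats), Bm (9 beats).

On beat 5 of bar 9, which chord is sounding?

Beat 5 of bar 9 is beat (9−1)×6 + 5 = 53 overall.
Running totals: Ab ends at 4, Abadd9 ends at 7, G7 ends at 14, Bbmaj7 ends at 15, C#sus4 ends at 19, Fm ends at 20, Cm ends at 23, A6 ends at 29, A7 ends at 34, Dbm ends at 37, Dm ends at 44, Fm7 ends at 47, Gmaj7 ends at 49, Bb7 ends at 51, Bm ends at 60.
Beat 53 falls within Bm.

Bm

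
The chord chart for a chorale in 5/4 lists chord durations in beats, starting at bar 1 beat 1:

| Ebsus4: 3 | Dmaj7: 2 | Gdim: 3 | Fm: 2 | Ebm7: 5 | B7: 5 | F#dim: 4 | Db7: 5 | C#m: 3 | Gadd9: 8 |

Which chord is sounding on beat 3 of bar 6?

Beat 3 of bar 6 is beat (6−1)×5 + 3 = 28 overall.
Running totals: Ebsus4 ends at 3, Dmaj7 ends at 5, Gdim ends at 8, Fm ends at 10, Ebm7 ends at 15, B7 ends at 20, F#dim ends at 24, Db7 ends at 29.
Beat 28 falls within Db7.

Db7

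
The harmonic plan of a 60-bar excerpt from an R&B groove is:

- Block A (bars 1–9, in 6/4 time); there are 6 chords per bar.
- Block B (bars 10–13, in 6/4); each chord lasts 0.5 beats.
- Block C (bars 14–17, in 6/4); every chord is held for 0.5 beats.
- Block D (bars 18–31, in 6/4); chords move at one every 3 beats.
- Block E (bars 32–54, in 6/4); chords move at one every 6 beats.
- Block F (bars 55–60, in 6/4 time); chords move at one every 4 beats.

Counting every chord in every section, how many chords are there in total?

A: 9·6 = 54 beats, 54/1 = 54 chords.
B: 4·6 = 24 beats, 24/0.5 = 48 chords.
C: 4·6 = 24 beats, 24/0.5 = 48 chords.
D: 14·6 = 84 beats, 84/3 = 28 chords.
E: 23·6 = 138 beats, 138/6 = 23 chords.
F: 6·6 = 36 beats, 36/4 = 9 chords.
Total: 54 + 48 + 48 + 28 + 23 + 9 = 210.

210 chords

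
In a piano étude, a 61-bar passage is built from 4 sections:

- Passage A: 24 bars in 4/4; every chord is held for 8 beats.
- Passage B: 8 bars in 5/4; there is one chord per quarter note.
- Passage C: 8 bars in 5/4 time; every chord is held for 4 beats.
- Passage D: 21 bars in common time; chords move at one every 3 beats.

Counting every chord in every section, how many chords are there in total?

90 chords

A: 24 bars × 4 beats = 96 beats; 8 beats/chord → 12 chords.
B: 8 bars × 5 beats = 40 beats; 1 beat/chord → 40 chords.
C: 8 bars × 5 beats = 40 beats; 4 beats/chord → 10 chords.
D: 21 bars × 4 beats = 84 beats; 3 beats/chord → 28 chords.
Total: 12 + 40 + 10 + 28 = 90.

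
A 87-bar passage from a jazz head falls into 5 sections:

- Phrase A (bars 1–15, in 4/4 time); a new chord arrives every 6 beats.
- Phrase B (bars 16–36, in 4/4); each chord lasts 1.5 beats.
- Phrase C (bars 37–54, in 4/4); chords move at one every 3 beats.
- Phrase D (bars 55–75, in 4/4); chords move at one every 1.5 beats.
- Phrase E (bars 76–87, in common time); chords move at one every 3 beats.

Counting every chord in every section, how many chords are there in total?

A: 15 bars × 4 beats = 60 beats; 6 beats/chord → 10 chords.
B: 21 bars × 4 beats = 84 beats; 1.5 beats/chord → 56 chords.
C: 18 bars × 4 beats = 72 beats; 3 beats/chord → 24 chords.
D: 21 bars × 4 beats = 84 beats; 1.5 beats/chord → 56 chords.
E: 12 bars × 4 beats = 48 beats; 3 beats/chord → 16 chords.
Total: 10 + 56 + 24 + 56 + 16 = 162.

162 chords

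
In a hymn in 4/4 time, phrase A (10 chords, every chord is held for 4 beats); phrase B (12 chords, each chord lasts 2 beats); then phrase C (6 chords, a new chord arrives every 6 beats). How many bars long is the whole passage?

25 bars

A: 10 × 4 = 40 beats = 10 bars.
B: 12 × 2 = 24 beats = 6 bars.
C: 6 × 6 = 36 beats = 9 bars.
Total: 10 + 6 + 9 = 25 bars.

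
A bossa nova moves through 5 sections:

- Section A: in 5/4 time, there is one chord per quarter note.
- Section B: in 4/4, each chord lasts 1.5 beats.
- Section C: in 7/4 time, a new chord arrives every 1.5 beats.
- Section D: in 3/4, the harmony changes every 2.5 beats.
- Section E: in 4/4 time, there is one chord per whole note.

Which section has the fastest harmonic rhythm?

Section A

A: 5 beats/bar ÷ 1 beat/chord = 5 chords/bar.
B: 4 beats/bar ÷ 1.5 beats/chord = 8/3 chords/bar.
C: 7 beats/bar ÷ 1.5 beats/chord = 14/3 chords/bar.
D: 3 beats/bar ÷ 2.5 beats/chord = 1.2 chords/bar.
E: 4 beats/bar ÷ 4 beats/chord = 1 chord/bar.
Fastest is A at 5 chords/bar.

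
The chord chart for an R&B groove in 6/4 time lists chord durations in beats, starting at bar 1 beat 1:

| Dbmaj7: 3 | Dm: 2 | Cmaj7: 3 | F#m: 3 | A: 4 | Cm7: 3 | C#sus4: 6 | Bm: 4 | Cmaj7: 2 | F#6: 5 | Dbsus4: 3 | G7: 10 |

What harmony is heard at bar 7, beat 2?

Beat 2 of bar 7 is beat (7−1)×6 + 2 = 38 overall.
Running totals: Dbmaj7 ends at 3, Dm ends at 5, Cmaj7 ends at 8, F#m ends at 11, A ends at 15, Cm7 ends at 18, C#sus4 ends at 24, Bm ends at 28, Cmaj7 ends at 30, F#6 ends at 35, Dbsus4 ends at 38.
Beat 38 falls within Dbsus4.

Dbsus4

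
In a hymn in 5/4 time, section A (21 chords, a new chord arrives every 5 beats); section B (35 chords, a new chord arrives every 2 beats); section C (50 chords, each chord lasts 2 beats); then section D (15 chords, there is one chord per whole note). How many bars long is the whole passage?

A: 21 × 5 = 105 beats = 21 bars.
B: 35 × 2 = 70 beats = 14 bars.
C: 50 × 2 = 100 beats = 20 bars.
D: 15 × 4 = 60 beats = 12 bars.
Total: 21 + 14 + 20 + 12 = 67 bars.

67 bars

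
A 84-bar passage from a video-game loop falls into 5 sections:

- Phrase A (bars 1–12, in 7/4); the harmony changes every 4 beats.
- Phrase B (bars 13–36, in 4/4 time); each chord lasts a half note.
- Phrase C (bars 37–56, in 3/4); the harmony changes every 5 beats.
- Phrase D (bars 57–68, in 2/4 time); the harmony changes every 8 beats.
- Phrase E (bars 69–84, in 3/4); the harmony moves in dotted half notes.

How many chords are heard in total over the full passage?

100 chords

A: 12·7 = 84 beats, 84/4 = 21 chords.
B: 24·4 = 96 beats, 96/2 = 48 chords.
C: 20·3 = 60 beats, 60/5 = 12 chords.
D: 12·2 = 24 beats, 24/8 = 3 chords.
E: 16·3 = 48 beats, 48/3 = 16 chords.
Total: 21 + 48 + 12 + 3 + 16 = 100.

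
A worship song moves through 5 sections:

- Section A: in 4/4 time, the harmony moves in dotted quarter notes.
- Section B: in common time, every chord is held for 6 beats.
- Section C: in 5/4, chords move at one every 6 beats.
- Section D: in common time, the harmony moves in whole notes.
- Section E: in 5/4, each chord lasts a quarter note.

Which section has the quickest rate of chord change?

A: 4/1.5 = 8/3 chords/bar.
B: 4/6 = 2/3 chords/bar.
C: 5/6 = 5/6 chords/bar.
D: 4/4 = 1 chord/bar.
E: 5/1 = 5 chords/bar.
Fastest is E at 5 chords/bar.

Section E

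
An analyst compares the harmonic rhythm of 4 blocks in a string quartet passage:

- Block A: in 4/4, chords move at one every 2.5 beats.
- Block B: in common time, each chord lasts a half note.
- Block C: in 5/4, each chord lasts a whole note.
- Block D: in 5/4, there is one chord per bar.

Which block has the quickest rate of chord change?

A: 4/2.5 = 1.6 chords/bar.
B: 4/2 = 2 chords/bar.
C: 5/4 = 1.25 chords/bar.
D: 5/5 = 1 chord/bar.
Fastest is B at 2 chords/bar.

Block B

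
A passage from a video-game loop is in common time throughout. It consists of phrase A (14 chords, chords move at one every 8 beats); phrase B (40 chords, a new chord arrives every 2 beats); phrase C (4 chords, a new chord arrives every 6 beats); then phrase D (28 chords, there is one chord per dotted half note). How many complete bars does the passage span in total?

A: 14 × 8 = 112 beats = 28 bars.
B: 40 × 2 = 80 beats = 20 bars.
C: 4 × 6 = 24 beats = 6 bars.
D: 28 × 3 = 84 beats = 21 bars.
Total: 28 + 20 + 6 + 21 = 75 bars.

75 bars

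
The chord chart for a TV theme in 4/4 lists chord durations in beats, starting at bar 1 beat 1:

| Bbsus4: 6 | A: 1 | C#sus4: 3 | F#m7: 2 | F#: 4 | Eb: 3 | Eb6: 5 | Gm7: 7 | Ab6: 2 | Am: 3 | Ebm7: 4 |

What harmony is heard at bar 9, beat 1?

Beat 1 of bar 9 is beat (9−1)×4 + 1 = 33 overall.
Running totals: Bbsus4 ends at 6, A ends at 7, C#sus4 ends at 10, F#m7 ends at 12, F# ends at 16, Eb ends at 19, Eb6 ends at 24, Gm7 ends at 31, Ab6 ends at 33.
Beat 33 falls within Ab6.

Ab6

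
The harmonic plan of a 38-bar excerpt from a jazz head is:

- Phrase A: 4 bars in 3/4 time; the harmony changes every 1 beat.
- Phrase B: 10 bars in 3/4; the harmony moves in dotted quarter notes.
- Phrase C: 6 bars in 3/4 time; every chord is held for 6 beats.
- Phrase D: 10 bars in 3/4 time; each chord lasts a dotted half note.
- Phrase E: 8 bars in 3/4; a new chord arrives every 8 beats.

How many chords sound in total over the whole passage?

A: 4·3 = 12 beats, 12/1 = 12 chords.
B: 10·3 = 30 beats, 30/1.5 = 20 chords.
C: 6·3 = 18 beats, 18/6 = 3 chords.
D: 10·3 = 30 beats, 30/3 = 10 chords.
E: 8·3 = 24 beats, 24/8 = 3 chords.
Total: 12 + 20 + 3 + 10 + 3 = 48.

48 chords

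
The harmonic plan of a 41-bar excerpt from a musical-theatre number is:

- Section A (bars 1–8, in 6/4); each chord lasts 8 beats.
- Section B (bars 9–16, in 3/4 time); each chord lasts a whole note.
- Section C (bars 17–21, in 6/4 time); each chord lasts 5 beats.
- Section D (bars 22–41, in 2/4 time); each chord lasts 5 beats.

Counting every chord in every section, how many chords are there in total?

26 chords

A has 48 beats and chords last 8 each, so 6 chords.
B has 24 beats and chords last 4 each, so 6 chords.
C has 30 beats and chords last 5 each, so 6 chords.
D has 40 beats and chords last 5 each, so 8 chords.
Total: 6 + 6 + 6 + 8 = 26.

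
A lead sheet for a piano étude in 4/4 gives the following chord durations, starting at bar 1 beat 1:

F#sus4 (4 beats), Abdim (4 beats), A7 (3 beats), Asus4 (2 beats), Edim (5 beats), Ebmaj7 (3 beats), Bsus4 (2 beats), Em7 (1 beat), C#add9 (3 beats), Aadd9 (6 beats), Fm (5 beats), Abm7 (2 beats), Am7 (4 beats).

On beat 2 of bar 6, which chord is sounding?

Beat 2 of bar 6 is beat (6−1)×4 + 2 = 22 overall.
Running totals: F#sus4 ends at 4, Abdim ends at 8, A7 ends at 11, Asus4 ends at 13, Edim ends at 18, Ebmaj7 ends at 21, Bsus4 ends at 23.
Beat 22 falls within Bsus4.

Bsus4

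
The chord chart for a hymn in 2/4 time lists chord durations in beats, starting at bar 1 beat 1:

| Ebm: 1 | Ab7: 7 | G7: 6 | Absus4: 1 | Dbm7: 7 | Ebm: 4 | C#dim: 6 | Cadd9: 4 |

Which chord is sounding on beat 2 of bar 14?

Beat 2 of bar 14 is beat (14−1)×2 + 2 = 28 overall.
Running totals: Ebm ends at 1, Ab7 ends at 8, G7 ends at 14, Absus4 ends at 15, Dbm7 ends at 22, Ebm ends at 26, C#dim ends at 32.
Beat 28 falls within C#dim.

C#dim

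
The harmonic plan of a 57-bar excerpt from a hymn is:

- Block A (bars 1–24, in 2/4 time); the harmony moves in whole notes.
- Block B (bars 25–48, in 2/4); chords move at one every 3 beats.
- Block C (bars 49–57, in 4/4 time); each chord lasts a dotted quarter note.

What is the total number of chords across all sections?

52 chords

A: 24·2 = 48 beats, 48/4 = 12 chords.
B: 24·2 = 48 beats, 48/3 = 16 chords.
C: 9·4 = 36 beats, 36/1.5 = 24 chords.
Total: 12 + 16 + 24 = 52.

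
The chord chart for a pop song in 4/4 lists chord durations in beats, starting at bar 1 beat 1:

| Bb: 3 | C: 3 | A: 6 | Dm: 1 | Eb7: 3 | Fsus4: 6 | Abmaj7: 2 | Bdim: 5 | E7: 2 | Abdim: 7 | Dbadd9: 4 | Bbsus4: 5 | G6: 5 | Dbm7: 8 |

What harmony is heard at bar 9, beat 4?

Beat 4 of bar 9 is beat (9−1)×4 + 4 = 36 overall.
Running totals: Bb ends at 3, C ends at 6, A ends at 12, Dm ends at 13, Eb7 ends at 16, Fsus4 ends at 22, Abmaj7 ends at 24, Bdim ends at 29, E7 ends at 31, Abdim ends at 38.
Beat 36 falls within Abdim.

Abdim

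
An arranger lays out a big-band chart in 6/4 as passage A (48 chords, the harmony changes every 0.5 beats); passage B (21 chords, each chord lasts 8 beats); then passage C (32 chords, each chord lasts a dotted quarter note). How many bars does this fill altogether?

A: 48 × 0.5 = 24 beats = 4 bars.
B: 21 × 8 = 168 beats = 28 bars.
C: 32 × 1.5 = 48 beats = 8 bars.
Total: 4 + 28 + 8 = 40 bars.

40 bars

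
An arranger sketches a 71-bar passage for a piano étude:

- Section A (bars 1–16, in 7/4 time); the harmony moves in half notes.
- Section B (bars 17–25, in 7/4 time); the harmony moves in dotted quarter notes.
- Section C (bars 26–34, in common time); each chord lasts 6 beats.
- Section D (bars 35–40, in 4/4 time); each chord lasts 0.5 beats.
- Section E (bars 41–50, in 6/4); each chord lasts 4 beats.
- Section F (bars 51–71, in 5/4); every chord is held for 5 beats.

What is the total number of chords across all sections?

A: 16 bars × 7 beats = 112 beats; 2 beats/chord → 56 chords.
B: 9 bars × 7 beats = 63 beats; 1.5 beats/chord → 42 chords.
C: 9 bars × 4 beats = 36 beats; 6 beats/chord → 6 chords.
D: 6 bars × 4 beats = 24 beats; 0.5 beats/chord → 48 chords.
E: 10 bars × 6 beats = 60 beats; 4 beats/chord → 15 chords.
F: 21 bars × 5 beats = 105 beats; 5 beats/chord → 21 chords.
Total: 56 + 42 + 6 + 48 + 15 + 21 = 188.

188 chords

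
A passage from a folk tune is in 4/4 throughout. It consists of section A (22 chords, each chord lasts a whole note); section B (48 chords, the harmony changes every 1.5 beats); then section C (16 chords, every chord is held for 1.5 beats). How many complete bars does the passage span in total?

46 bars

A: 22 × 4 = 88 beats = 22 bars.
B: 48 × 1.5 = 72 beats = 18 bars.
C: 16 × 1.5 = 24 beats = 6 bars.
Total: 22 + 18 + 6 = 46 bars.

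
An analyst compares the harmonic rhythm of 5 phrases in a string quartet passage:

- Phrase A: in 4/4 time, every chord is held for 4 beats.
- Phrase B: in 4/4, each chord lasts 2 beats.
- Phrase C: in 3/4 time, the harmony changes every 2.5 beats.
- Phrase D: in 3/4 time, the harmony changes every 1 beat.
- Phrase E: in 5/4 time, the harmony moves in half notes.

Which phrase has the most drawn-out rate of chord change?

A: 4/4 = 1 chord/bar.
B: 4/2 = 2 chords/bar.
C: 3/2.5 = 1.2 chords/bar.
D: 3/1 = 3 chords/bar.
E: 5/2 = 2.5 chords/bar.
Slowest is A at 1 chords/bar.

Phrase A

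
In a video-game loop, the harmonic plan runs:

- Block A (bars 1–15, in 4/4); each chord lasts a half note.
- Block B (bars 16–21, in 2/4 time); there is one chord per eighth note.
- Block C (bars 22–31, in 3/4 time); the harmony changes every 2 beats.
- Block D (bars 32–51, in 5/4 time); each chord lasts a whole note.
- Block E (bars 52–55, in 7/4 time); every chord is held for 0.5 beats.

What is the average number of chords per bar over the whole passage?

A: 15 bars of 4 beats is 60 beats; at 2 beats each that's 30 chords.
B: 6 bars of 2 beats is 12 beats; at 0.5 beats each that's 24 chords.
C: 10 bars of 3 beats is 30 beats; at 2 beats each that's 15 chords.
D: 20 bars of 5 beats is 100 beats; at 4 beats each that's 25 chords.
E: 4 bars of 7 beats is 28 beats; at 0.5 beats each that's 56 chords.
Overall: 150 chords over 55 bars → 150/55 = 30/11 chords per bar.

30/11 chords per bar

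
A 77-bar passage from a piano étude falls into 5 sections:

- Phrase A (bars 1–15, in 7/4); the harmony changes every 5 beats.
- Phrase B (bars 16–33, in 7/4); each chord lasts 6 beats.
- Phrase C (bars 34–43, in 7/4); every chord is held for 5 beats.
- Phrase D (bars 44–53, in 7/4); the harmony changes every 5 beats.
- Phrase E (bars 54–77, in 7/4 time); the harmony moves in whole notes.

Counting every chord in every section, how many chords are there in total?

112 chords

A has 105 beats and chords last 5 each, so 21 chords.
B has 126 beats and chords last 6 each, so 21 chords.
C has 70 beats and chords last 5 each, so 14 chords.
D has 70 beats and chords last 5 each, so 14 chords.
E has 168 beats and chords last 4 each, so 42 chords.
Total: 21 + 21 + 14 + 14 + 42 = 112.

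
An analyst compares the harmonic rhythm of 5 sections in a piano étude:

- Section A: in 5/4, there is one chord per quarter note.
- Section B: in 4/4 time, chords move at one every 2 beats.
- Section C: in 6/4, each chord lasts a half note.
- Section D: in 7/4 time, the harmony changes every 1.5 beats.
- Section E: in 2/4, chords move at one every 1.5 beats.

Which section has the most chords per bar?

A: 5 beats/bar ÷ 1 beat/chord = 5 chords/bar.
B: 4 beats/bar ÷ 2 beats/chord = 2 chords/bar.
C: 6 beats/bar ÷ 2 beats/chord = 3 chords/bar.
D: 7 beats/bar ÷ 1.5 beats/chord = 14/3 chords/bar.
E: 2 beats/bar ÷ 1.5 beats/chord = 4/3 chords/bar.
Fastest is A at 5 chords/bar.

Section A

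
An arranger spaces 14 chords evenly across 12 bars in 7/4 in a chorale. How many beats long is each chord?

6 beats

12 bars × 7 beats/bar = 84 beats total.
84 beats ÷ 14 chords = 6 beats per chord.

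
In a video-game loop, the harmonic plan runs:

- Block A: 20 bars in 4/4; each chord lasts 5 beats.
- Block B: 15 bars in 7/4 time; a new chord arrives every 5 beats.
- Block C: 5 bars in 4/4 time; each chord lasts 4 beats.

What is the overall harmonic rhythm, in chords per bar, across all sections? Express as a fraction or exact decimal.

A: 20 bars of 4 beats is 80 beats; at 5 beats each that's 16 chords.
B: 15 bars of 7 beats is 105 beats; at 5 beats each that's 21 chords.
C: 5 bars of 4 beats is 20 beats; at 4 beats each that's 5 chords.
Overall: 42 chords over 40 bars → 42/40 = 1.05 chords per bar.

1.05 chords per bar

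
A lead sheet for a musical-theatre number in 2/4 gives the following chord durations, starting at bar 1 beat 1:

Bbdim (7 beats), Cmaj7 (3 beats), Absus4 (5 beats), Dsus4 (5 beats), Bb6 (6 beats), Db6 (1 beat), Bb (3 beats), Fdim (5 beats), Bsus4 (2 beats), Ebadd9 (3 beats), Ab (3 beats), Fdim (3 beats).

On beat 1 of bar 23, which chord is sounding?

Fdim

Beat 1 of bar 23 is beat (23−1)×2 + 1 = 45 overall.
Running totals: Bbdim ends at 7, Cmaj7 ends at 10, Absus4 ends at 15, Dsus4 ends at 20, Bb6 ends at 26, Db6 ends at 27, Bb ends at 30, Fdim ends at 35, Bsus4 ends at 37, Ebadd9 ends at 40, Ab ends at 43, Fdim ends at 46.
Beat 45 falls within Fdim.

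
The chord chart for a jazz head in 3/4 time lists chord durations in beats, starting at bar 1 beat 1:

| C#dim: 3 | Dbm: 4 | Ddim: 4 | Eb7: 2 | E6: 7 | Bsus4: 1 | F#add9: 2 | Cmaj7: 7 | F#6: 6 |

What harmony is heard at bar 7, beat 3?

Beat 3 of bar 7 is beat (7−1)×3 + 3 = 21 overall.
Running totals: C#dim ends at 3, Dbm ends at 7, Ddim ends at 11, Eb7 ends at 13, E6 ends at 20, Bsus4 ends at 21.
Beat 21 falls within Bsus4.

Bsus4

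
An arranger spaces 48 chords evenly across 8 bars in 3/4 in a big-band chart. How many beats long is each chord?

0.5 beats

8 bars × 3 beats/bar = 24 beats total.
24 beats ÷ 48 chords = 0.5 beats per chord.
(That is an eighth note.)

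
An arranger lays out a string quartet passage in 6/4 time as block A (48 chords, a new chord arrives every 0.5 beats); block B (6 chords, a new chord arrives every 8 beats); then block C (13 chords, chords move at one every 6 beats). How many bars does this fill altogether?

25 bars

A: 48 × 0.5 = 24 beats = 4 bars.
B: 6 × 8 = 48 beats = 8 bars.
C: 13 × 6 = 78 beats = 13 bars.
Total: 4 + 8 + 13 = 25 bars.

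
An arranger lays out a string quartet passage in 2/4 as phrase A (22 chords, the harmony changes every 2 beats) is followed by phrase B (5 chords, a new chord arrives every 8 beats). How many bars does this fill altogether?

A: 22 × 2 = 44 beats = 22 bars.
B: 5 × 8 = 40 beats = 20 bars.
Total: 22 + 20 = 42 bars.

42 bars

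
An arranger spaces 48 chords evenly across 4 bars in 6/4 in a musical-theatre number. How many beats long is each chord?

0.5 beats

4 bars × 6 beats/bar = 24 beats total.
24 beats ÷ 48 chords = 0.5 beats per chord.
(That is an eighth note.)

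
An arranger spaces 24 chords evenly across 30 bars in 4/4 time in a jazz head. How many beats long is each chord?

30 bars × 4 beats/bar = 120 beats total.
120 beats ÷ 24 chords = 5 beats per chord.

5 beats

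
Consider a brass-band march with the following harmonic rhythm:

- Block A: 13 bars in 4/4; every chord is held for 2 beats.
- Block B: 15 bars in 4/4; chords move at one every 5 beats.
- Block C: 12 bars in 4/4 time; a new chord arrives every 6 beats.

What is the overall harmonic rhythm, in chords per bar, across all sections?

A: 13 × 4 = 52 beats ÷ 2 = 26 chords.
B: 15 × 4 = 60 beats ÷ 5 = 12 chords.
C: 12 × 4 = 48 beats ÷ 6 = 8 chords.
Overall: 46 chords over 40 bars → 46/40 = 1.15 chords per bar.

1.15 chords per bar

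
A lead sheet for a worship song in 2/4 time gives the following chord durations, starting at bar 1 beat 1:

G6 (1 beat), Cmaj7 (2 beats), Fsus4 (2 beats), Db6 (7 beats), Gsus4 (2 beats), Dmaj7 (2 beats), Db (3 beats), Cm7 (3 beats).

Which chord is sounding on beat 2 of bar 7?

Gsus4

Beat 2 of bar 7 is beat (7−1)×2 + 2 = 14 overall.
Running totals: G6 ends at 1, Cmaj7 ends at 3, Fsus4 ends at 5, Db6 ends at 12, Gsus4 ends at 14.
Beat 14 falls within Gsus4.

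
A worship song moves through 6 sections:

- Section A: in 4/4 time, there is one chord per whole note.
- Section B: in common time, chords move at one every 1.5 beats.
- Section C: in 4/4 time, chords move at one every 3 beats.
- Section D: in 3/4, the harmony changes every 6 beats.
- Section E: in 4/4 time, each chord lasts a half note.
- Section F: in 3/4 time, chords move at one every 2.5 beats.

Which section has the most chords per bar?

A: 4/4 = 1 chord/bar.
B: 4/1.5 = 8/3 chords/bar.
C: 4/3 = 4/3 chords/bar.
D: 3/6 = 0.5 chords/bar.
E: 4/2 = 2 chords/bar.
F: 3/2.5 = 1.2 chords/bar.
Fastest is B at 8/3 chords/bar.

Section B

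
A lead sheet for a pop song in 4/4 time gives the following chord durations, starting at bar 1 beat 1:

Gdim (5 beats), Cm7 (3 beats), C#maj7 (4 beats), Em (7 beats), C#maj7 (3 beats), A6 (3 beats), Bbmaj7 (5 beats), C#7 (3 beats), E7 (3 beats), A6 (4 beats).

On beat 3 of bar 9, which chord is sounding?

E7

Beat 3 of bar 9 is beat (9−1)×4 + 3 = 35 overall.
Running totals: Gdim ends at 5, Cm7 ends at 8, C#maj7 ends at 12, Em ends at 19, C#maj7 ends at 22, A6 ends at 25, Bbmaj7 ends at 30, C#7 ends at 33, E7 ends at 36.
Beat 35 falls within E7.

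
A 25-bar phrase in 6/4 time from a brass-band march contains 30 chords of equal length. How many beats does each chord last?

5 beats

25 bars × 6 beats/bar = 150 beats total.
150 beats ÷ 30 chords = 5 beats per chord.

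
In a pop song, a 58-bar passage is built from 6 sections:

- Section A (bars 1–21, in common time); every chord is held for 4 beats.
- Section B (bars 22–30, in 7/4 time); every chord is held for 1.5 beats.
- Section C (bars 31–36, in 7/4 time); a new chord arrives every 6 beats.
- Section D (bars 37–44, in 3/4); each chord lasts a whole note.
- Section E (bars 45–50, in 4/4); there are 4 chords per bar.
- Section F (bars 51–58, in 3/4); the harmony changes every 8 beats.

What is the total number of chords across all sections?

A: 21·4 = 84 beats, 84/4 = 21 chords.
B: 9·7 = 63 beats, 63/1.5 = 42 chords.
C: 6·7 = 42 beats, 42/6 = 7 chords.
D: 8·3 = 24 beats, 24/4 = 6 chords.
E: 6·4 = 24 beats, 24/1 = 24 chords.
F: 8·3 = 24 beats, 24/8 = 3 chords.
Total: 21 + 42 + 7 + 6 + 24 + 3 = 103.

103 chords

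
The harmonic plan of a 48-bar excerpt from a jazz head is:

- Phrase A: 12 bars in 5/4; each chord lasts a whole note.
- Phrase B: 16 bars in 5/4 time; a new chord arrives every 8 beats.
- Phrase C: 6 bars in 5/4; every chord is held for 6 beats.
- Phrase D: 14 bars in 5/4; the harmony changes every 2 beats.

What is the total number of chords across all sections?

A: 12 bars × 5 beats = 60 beats; 4 beats/chord → 15 chords.
B: 16 bars × 5 beats = 80 beats; 8 beats/chord → 10 chords.
C: 6 bars × 5 beats = 30 beats; 6 beats/chord → 5 chords.
D: 14 bars × 5 beats = 70 beats; 2 beats/chord → 35 chords.
Total: 15 + 10 + 5 + 35 = 65.

65 chords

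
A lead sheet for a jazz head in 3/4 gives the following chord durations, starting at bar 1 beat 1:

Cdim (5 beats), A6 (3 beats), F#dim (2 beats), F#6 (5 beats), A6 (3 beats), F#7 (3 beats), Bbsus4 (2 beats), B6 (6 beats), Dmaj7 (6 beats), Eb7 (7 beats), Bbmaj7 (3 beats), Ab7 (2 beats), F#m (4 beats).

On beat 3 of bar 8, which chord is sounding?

B6

Beat 3 of bar 8 is beat (8−1)×3 + 3 = 24 overall.
Running totals: Cdim ends at 5, A6 ends at 8, F#dim ends at 10, F#6 ends at 15, A6 ends at 18, F#7 ends at 21, Bbsus4 ends at 23, B6 ends at 29.
Beat 24 falls within B6.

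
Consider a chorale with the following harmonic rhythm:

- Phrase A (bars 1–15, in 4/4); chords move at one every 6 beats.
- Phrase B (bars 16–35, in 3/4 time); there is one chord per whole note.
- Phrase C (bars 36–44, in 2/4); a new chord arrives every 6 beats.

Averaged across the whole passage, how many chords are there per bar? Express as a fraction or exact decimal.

A: 15 bars of 4 beats is 60 beats; at 6 beats each that's 10 chords.
B: 20 bars of 3 beats is 60 beats; at 4 beats each that's 15 chords.
C: 9 bars of 2 beats is 18 beats; at 6 beats each that's 3 chords.
Overall: 28 chords over 44 bars → 28/44 = 7/11 chords per bar.

7/11 chords per bar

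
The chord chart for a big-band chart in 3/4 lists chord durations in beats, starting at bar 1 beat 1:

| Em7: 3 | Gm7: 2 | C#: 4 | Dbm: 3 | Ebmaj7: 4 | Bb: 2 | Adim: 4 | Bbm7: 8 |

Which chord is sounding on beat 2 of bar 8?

Bbm7

Beat 2 of bar 8 is beat (8−1)×3 + 2 = 23 overall.
Running totals: Em7 ends at 3, Gm7 ends at 5, C# ends at 9, Dbm ends at 12, Ebmaj7 ends at 16, Bb ends at 18, Adim ends at 22, Bbm7 ends at 30.
Beat 23 falls within Bbm7.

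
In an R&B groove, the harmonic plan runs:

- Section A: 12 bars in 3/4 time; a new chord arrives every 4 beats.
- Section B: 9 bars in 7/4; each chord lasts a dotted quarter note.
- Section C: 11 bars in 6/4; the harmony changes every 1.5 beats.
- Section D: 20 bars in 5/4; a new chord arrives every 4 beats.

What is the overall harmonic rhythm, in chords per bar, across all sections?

30/13 chords per bar

A: 12 × 3 = 36 beats ÷ 4 = 9 chords.
B: 9 × 7 = 63 beats ÷ 1.5 = 42 chords.
C: 11 × 6 = 66 beats ÷ 1.5 = 44 chords.
D: 20 × 5 = 100 beats ÷ 4 = 25 chords.
Overall: 120 chords over 52 bars → 120/52 = 30/13 chords per bar.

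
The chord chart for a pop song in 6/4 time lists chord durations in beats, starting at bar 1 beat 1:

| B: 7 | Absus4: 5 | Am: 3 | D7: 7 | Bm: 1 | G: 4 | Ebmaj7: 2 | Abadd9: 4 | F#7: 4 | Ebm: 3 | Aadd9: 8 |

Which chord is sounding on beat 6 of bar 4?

Beat 6 of bar 4 is beat (4−1)×6 + 6 = 24 overall.
Running totals: B ends at 7, Absus4 ends at 12, Am ends at 15, D7 ends at 22, Bm ends at 23, G ends at 27.
Beat 24 falls within G.

G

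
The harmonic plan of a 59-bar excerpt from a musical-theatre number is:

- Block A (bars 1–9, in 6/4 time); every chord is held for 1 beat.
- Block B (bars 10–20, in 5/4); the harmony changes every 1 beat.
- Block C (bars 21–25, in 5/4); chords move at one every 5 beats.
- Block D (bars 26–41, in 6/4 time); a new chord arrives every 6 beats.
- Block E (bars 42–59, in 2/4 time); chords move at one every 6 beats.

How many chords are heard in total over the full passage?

136 chords

A: 9 bars × 6 beats = 54 beats; 1 beat/chord → 54 chords.
B: 11 bars × 5 beats = 55 beats; 1 beat/chord → 55 chords.
C: 5 bars × 5 beats = 25 beats; 5 beats/chord → 5 chords.
D: 16 bars × 6 beats = 96 beats; 6 beats/chord → 16 chords.
E: 18 bars × 2 beats = 36 beats; 6 beats/chord → 6 chords.
Total: 54 + 55 + 5 + 16 + 6 = 136.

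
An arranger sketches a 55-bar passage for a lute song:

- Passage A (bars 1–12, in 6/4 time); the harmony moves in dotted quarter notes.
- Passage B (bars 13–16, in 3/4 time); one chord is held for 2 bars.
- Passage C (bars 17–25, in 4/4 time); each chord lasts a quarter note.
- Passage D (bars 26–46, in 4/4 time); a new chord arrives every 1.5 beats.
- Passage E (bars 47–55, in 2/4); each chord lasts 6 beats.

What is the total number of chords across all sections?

145 chords

A has 72 beats and chords last 1.5 each, so 48 chords.
B has 12 beats and chords last 6 each, so 2 chords.
C has 36 beats and chords last 1 each, so 36 chords.
D has 84 beats and chords last 1.5 each, so 56 chords.
E has 18 beats and chords last 6 each, so 3 chords.
Total: 48 + 2 + 36 + 56 + 3 = 145.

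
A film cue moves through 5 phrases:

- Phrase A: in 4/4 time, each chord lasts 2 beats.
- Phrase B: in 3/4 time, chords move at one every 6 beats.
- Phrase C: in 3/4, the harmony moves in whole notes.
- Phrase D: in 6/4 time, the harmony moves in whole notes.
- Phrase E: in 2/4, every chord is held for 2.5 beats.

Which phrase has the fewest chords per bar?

Phrase B

A: each chord is 2 beats in 4/4, so 2 per bar.
B: each chord is 6 beats in 3/4, so 0.5 per bar.
C: each chord is 4 beats in 3/4, so 0.75 per bar.
D: each chord is 4 beats in 6/4, so 1.5 per bar.
E: each chord is 2.5 beats in 2/4, so 0.8 per bar.
Slowest is B at 0.5 chords/bar.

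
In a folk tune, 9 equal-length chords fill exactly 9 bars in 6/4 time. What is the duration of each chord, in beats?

9 bars × 6 beats/bar = 54 beats total.
54 beats ÷ 9 chords = 6 beats per chord.

6 beats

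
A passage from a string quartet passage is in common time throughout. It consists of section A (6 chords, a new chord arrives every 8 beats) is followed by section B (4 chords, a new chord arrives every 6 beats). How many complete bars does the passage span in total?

18 bars

A: 6 × 8 = 48 beats = 12 bars.
B: 4 × 6 = 24 beats = 6 bars.
Total: 12 + 6 = 18 bars.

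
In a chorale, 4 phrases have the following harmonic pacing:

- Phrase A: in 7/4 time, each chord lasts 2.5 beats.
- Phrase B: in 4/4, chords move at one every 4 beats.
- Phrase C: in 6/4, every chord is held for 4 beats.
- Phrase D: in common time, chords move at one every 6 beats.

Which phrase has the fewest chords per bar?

Phrase D

A: 7 beats/bar ÷ 2.5 beats/chord = 2.8 chords/bar.
B: 4 beats/bar ÷ 4 beats/chord = 1 chord/bar.
C: 6 beats/bar ÷ 4 beats/chord = 1.5 chords/bar.
D: 4 beats/bar ÷ 6 beats/chord = 2/3 chords/bar.
Slowest is D at 2/3 chords/bar.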